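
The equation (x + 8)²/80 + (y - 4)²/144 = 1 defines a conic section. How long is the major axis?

Center (-8, 4). The larger denominator 144 sits under the y-term, so the major axis is vertical; a² = 144, b² = 80.
a² = 144 so a = 12; the major axis has length 2a = 24.

24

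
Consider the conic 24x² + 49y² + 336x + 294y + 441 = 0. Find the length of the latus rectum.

Collect terms: 24(x² + 14x) + 49(y² + 6y) = -441
Complete the square: 24(x + 7)² + 49(y + 3)² = -441 + 1176 + 441 = 1176
Divide through by 1176 to get (x + 7)²/49 + (y + 3)²/24 = 1.
Ellipse, center (-7, -3), major axis horizontal; a² = 49, b² = 24.
Latus rectum length = 2b²/a = 2·24/7 = 48/7.

48/7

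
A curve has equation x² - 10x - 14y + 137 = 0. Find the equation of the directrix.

y = 9/2

Only x is squared. Complete the square in x: (x - 5)² = 14(y - 8).
Vertex (5, 8); 4p = 14 so p = 7/2. Opens up.
Directrix is the horizontal line y = k − p = 8 − (7/2) = 9/2.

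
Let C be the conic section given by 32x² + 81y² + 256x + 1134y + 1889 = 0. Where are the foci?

Group: 32(x² + 8x) + 81(y² + 14y) = -1889
Completing the square gives 32(x + 4)² + 81(y + 7)² = -1889 + 512 + 3969 = 2592.
Divide through by 2592 to get (x + 4)²/81 + (y + 7)²/32 = 1.
Ellipse, center (-4, -7), major axis horizontal; a² = 81, b² = 32.
c² = a² - b² = 81 - 32 = 49, so c = 7.
Foci lie on the horizontal axis through the center: (h ± c, k).

(-11, -7) and (3, -7)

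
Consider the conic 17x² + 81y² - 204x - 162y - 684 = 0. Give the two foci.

Group the x- and y-terms: 17(x² - 12x) + 81(y² - 2y) = 684
Complete the square: 17(x - 6)² + 81(y - 1)² = 684 + 612 + 81 = 1377
Divide by 1377: (x - 6)²/81 + (y - 1)²/17 = 1
Ellipse, center (6, 1), major axis horizontal; a² = 81, b² = 17.
c² = a² - b² = 81 - 17 = 64, so c = 8.
Foci lie on the horizontal axis through the center: (h ± c, k).

(-2, 1) and (14, 1)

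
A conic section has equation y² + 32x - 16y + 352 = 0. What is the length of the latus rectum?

32

Only y is squared. Complete the square in y: (y - 8)² = -32(x + 9).
Vertex (-9, 8); 4p = -32 so p = -8. Opens left.
Latus rectum length = |4p| = 32.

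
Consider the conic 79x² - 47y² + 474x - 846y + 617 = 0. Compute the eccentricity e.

e = 3√1106/79

Collect terms: 79(x² + 6x) -47(y² + 18y) = -617
79(x + 3)² -47(y + 9)² = -617 + 711 - 3807 = -3713
Divide through by -3713 to get (y + 9)²/79 - (x + 3)²/47 = 1.
Hyperbola, center (-3, -9), transverse axis vertical; a² = 79, b² = 47.
c² = a² + b² = 126, so c = 3√14.
e = c/a = 3√14/√79 = 3√1106/79.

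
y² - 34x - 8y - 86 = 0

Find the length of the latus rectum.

34

Only y is squared. Complete the square in y: (y - 4)² = 34(x + 3).
Vertex (-3, 4); 4p = 34 so p = 17/2. Opens right.
Latus rectum length = |4p| = 34.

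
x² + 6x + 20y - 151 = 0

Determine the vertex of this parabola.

(-3, 8)

Only x is squared. Complete the square in x: (x + 3)² = -20(y - 8).
Vertex (-3, 8); 4p = -20 so p = -5. Opens down.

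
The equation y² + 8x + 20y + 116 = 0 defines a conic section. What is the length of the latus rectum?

8

Only y is squared. Complete the square in y: (y + 10)² = -8(x + 2).
Vertex (-2, -10); 4p = -8 so p = -2. Opens left.
Latus rectum length = |4p| = 8.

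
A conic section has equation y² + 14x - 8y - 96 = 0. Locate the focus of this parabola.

Only y is squared. Complete the square in y: (y - 4)² = -14(x - 8).
Vertex (8, 4); 4p = -14 so p = -7/2. Opens left.
Focus is p units from the vertex along the axis: (h + p, k).

(9/2, 4)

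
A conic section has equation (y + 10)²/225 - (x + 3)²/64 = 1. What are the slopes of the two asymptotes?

Center (-3, -10). The positive term is the y-term, so the transverse axis is vertical; a² = 225, b² = 64.
For a vertical hyperbola the asymptotes have slope ±a/b.
Here that is ±15/8.

15/8 and -15/8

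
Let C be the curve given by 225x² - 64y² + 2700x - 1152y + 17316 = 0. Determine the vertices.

Group: 225(x² + 12x) -64(y² + 18y) = -17316
Completing the square gives 225(x + 6)² -64(y + 9)² = -17316 + 8100 - 5184 = -14400.
Divide by -14400: (y + 9)²/225 - (x + 6)²/64 = 1
Hyperbola, center (-6, -9), transverse axis vertical; a² = 225, b² = 64.
a = 15. Vertices at (h, k ± a).

(-6, -24) and (-6, 6)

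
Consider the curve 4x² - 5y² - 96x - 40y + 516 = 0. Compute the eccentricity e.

e = 3/2

Group the x- and y-terms: 4(x² - 24x) -5(y² + 8y) = -516
Completing the square gives 4(x - 12)² -5(y + 4)² = -516 + 576 - 80 = -20.
Divide through by -20 to get (y + 4)²/4 - (x - 12)²/5 = 1.
Hyperbola, center (12, -4), transverse axis vertical; a² = 4, b² = 5.
c² = a² + b² = 9, so c = 3.
e = c/a = 3/2.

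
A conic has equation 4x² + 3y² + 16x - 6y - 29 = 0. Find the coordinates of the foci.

(-2, -1) and (-2, 3)

4(x² + 4x) + 3(y² - 2y) = 29
Complete the square in x and y: 4(x + 2)² + 3(y - 1)² = 29 + 16 + 3 = 48
Divide by 48: (x + 2)²/12 + (y - 1)²/16 = 1
Ellipse, center (-2, 1), major axis vertical; a² = 16, b² = 12.
c² = a² - b² = 16 - 12 = 4, so c = 2.
Foci lie on the vertical axis through the center: (h, k ± c).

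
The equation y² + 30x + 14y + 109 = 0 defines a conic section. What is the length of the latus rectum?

30

Only y is squared. Complete the square in y: (y + 7)² = -30(x + 2).
Vertex (-2, -7); 4p = -30 so p = -15/2. Opens left.
Latus rectum length = |4p| = 30.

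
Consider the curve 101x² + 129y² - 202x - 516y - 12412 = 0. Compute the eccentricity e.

e = 2√903/129

Group the x- and y-terms: 101(x² - 2x) + 129(y² - 4y) = 12412
101(x - 1)² + 129(y - 2)² = 12412 + 101 + 516 = 13029
Dividing both sides by 13029: (x - 1)²/129 + (y - 2)²/101 = 1
Ellipse, center (1, 2), major axis horizontal; a² = 129, b² = 101.
c² = a² - b² = 28, so c = 2√7.
e = c/a = 2√7/√129 = 2√903/129.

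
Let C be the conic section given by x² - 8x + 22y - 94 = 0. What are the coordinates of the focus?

(4, -1/2)

Only x is squared. Complete the square in x: (x - 4)² = -22(y - 5).
Vertex (4, 5); 4p = -22 so p = -11/2. Opens down.
Focus is p units from the vertex along the axis: (h, k + p).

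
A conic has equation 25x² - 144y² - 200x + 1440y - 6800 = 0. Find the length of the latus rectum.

Group the x- and y-terms: 25(x² - 8x) -144(y² - 10y) = 6800
Completing the square gives 25(x - 4)² -144(y - 5)² = 6800 + 400 - 3600 = 3600.
Dividing both sides by 3600: (x - 4)²/144 - (y - 5)²/25 = 1
Hyperbola, center (4, 5), transverse axis horizontal; a² = 144, b² = 25.
Latus rectum length = 2b²/a = 2·25/12 = 25/6.

25/6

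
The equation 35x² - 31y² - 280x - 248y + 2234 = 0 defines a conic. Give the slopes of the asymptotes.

Collect terms: 35(x² - 8x) -31(y² + 8y) = -2234
Complete the square in x and y: 35(x - 4)² -31(y + 4)² = -2234 + 560 - 496 = -2170
Divide through by -2170 to get (y + 4)²/70 - (x - 4)²/62 = 1.
Hyperbola, center (4, -4), transverse axis vertical; a² = 70, b² = 62.
For a vertical hyperbola the asymptotes have slope ±a/b.
Here that is ±√70/√62 = ±√1085/31.

√1085/31 and -√1085/31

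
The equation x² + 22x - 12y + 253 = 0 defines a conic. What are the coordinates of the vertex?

(-11, 11)

Only x is squared. Complete the square in x: (x + 11)² = 12(y - 11).
Vertex (-11, 11); 4p = 12 so p = 3. Opens up.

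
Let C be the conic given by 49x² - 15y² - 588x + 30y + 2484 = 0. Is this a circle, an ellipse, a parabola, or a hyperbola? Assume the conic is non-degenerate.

No xy term. Coefficients of x² and y² are A = 49, C = -15.
A and C have opposite signs ⇒ hyperbola.

hyperbola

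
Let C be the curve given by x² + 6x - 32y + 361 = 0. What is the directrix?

y = 3

Only x is squared. Complete the square in x: (x + 3)² = 32(y - 11).
Vertex (-3, 11); 4p = 32 so p = 8. Opens up.
Directrix is the horizontal line y = k − p = 11 − (8) = 3.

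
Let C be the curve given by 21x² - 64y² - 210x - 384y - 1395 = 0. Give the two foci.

Group: 21(x² - 10x) -64(y² + 6y) = 1395
Completing the square gives 21(x - 5)² -64(y + 3)² = 1395 + 525 - 576 = 1344.
Dividing both sides by 1344: (x - 5)²/64 - (y + 3)²/21 = 1
Hyperbola, center (5, -3), transverse axis horizontal; a² = 64, b² = 21.
c² = a² + b² = 64 + 21 = 85, so c = √85.
Foci lie on the horizontal axis through the center: (h ± c, k).

(5 - √85, -3) and (5 + √85, -3)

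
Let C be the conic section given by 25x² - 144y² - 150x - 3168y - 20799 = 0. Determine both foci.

(-10, -11) and (16, -11)

Rearranging, 25(x² - 6x) -144(y² + 22y) = 20799.
25(x - 3)² -144(y + 11)² = 20799 + 225 - 17424 = 3600
Divide through by 3600 to get (x - 3)²/144 - (y + 11)²/25 = 1.
Hyperbola, center (3, -11), transverse axis horizontal; a² = 144, b² = 25.
c² = a² + b² = 144 + 25 = 169, so c = 13.
Foci lie on the horizontal axis through the center: (h ± c, k).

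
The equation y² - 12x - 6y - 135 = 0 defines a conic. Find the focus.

(-9, 3)

Only y is squared. Complete the square in y: (y - 3)² = 12(x + 12).
Vertex (-12, 3); 4p = 12 so p = 3. Opens right.
Focus is p units from the vertex along the axis: (h + p, k).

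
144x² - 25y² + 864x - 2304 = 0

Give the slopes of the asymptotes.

12/5 and -12/5

Group: 144(x² + 6x) -25y² = 2304
Complete the square: 144(x + 3)² -25y² = 2304 + 1296 + 0 = 3600
Divide by 3600: (x + 3)²/25 - y²/144 = 1
Hyperbola, center (-3, 0), transverse axis horizontal; a² = 25, b² = 144.
For a horizontal hyperbola the asymptotes have slope ±b/a.
Here that is ±12/5.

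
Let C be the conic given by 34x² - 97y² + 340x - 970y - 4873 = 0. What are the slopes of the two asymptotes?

√3298/97 and -√3298/97

Group the x- and y-terms: 34(x² + 10x) -97(y² + 10y) = 4873
Complete the square: 34(x + 5)² -97(y + 5)² = 4873 + 850 - 2425 = 3298
Divide through by 3298 to get (x + 5)²/97 - (y + 5)²/34 = 1.
Hyperbola, center (-5, -5), transverse axis horizontal; a² = 97, b² = 34.
For a horizontal hyperbola the asymptotes have slope ±b/a.
Here that is ±√34/√97 = ±√3298/97.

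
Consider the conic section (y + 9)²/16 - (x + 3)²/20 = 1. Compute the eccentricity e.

Center (-3, -9). The positive term is the y-term, so the transverse axis is vertical; a² = 16, b² = 20.
c² = a² + b² = 36, so c = 6.
e = c/a = 6/4 = 3/2.

e = 3/2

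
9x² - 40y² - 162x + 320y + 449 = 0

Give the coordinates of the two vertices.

Group: 9(x² - 18x) -40(y² - 8y) = -449
Completing the square gives 9(x - 9)² -40(y - 4)² = -449 + 729 - 640 = -360.
Divide through by -360 to get (y - 4)²/9 - (x - 9)²/40 = 1.
Hyperbola, center (9, 4), transverse axis vertical; a² = 9, b² = 40.
a = 3. Vertices at (h, k ± a).

(9, 1) and (9, 7)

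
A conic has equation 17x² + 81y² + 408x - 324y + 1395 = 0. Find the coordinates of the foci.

(-20, 2) and (-4, 2)

Group the x- and y-terms: 17(x² + 24x) + 81(y² - 4y) = -1395
Complete the square in x and y: 17(x + 12)² + 81(y - 2)² = -1395 + 2448 + 324 = 1377
Divide through by 1377 to get (x + 12)²/81 + (y - 2)²/17 = 1.
Ellipse, center (-12, 2), major axis horizontal; a² = 81, b² = 17.
c² = a² - b² = 81 - 17 = 64, so c = 8.
Foci lie on the horizontal axis through the center: (h ± c, k).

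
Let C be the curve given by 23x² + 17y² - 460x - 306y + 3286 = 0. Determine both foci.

23(x² - 20x) + 17(y² - 18y) = -3286
Completing the square gives 23(x - 10)² + 17(y - 9)² = -3286 + 2300 + 1377 = 391.
Dividing both sides by 391: (x - 10)²/17 + (y - 9)²/23 = 1
Ellipse, center (10, 9), major axis vertical; a² = 23, b² = 17.
c² = a² - b² = 23 - 17 = 6, so c = √6.
Foci lie on the vertical axis through the center: (h, k ± c).

(10, 9 - √6) and (10, 9 + √6)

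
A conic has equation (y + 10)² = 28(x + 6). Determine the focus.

Vertex (-6, -10); 4p = 28 so p = 7. Opens right.
Focus is p units from the vertex along the axis: (h + p, k).

(1, -10)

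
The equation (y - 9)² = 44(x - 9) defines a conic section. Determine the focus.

(20, 9)

Vertex (9, 9); 4p = 44 so p = 11. Opens right.
Focus is p units from the vertex along the axis: (h + p, k).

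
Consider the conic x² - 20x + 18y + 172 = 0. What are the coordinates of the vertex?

(10, -4)

Only x is squared. Complete the square in x: (x - 10)² = -18(y + 4).
Vertex (10, -4); 4p = -18 so p = -9/2. Opens down.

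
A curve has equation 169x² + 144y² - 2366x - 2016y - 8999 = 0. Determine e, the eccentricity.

Rearranging, 169(x² - 14x) + 144(y² - 14y) = 8999.
Complete the square: 169(x - 7)² + 144(y - 7)² = 8999 + 8281 + 7056 = 24336
Divide by 24336: (x - 7)²/144 + (y - 7)²/169 = 1
Ellipse, center (7, 7), major axis vertical; a² = 169, b² = 144.
c² = a² - b² = 25, so c = 5.
e = c/a = 5/13.

e = 5/13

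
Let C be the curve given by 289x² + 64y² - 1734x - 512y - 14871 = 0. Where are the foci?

Collect terms: 289(x² - 6x) + 64(y² - 8y) = 14871
289(x - 3)² + 64(y - 4)² = 14871 + 2601 + 1024 = 18496
Divide by 18496: (x - 3)²/64 + (y - 4)²/289 = 1
Ellipse, center (3, 4), major axis vertical; a² = 289, b² = 64.
c² = a² - b² = 289 - 64 = 225, so c = 15.
Foci lie on the vertical axis through the center: (h, k ± c).

(3, -11) and (3, 19)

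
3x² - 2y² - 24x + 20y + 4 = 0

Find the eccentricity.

Collect terms: 3(x² - 8x) -2(y² - 10y) = -4
Complete the square in x and y: 3(x - 4)² -2(y - 5)² = -4 + 48 - 50 = -6
Divide through by -6 to get (y - 5)²/3 - (x - 4)²/2 = 1.
Hyperbola, center (4, 5), transverse axis vertical; a² = 3, b² = 2.
c² = a² + b² = 5, so c = √5.
e = c/a = √5/√3 = √15/3.

e = √15/3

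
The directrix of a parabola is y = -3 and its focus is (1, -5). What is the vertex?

(1, -4)

The vertex is the midpoint between the focus and the directrix along the axis of symmetry.
Axis is vertical (directrix is horizontal). Vertex y-coordinate = (-5 + (-3))/2 = -4; x-coordinate = 1.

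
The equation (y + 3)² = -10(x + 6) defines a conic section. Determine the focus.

(-17/2, -3)

Vertex (-6, -3); 4p = -10 so p = -5/2. Opens left.
Focus is p units from the vertex along the axis: (h + p, k).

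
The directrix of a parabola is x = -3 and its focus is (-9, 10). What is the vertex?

The vertex is the midpoint between the focus and the directrix along the axis of symmetry.
Axis is horizontal (directrix is vertical). Vertex x-coordinate = (-9 + (-3))/2 = -6; y-coordinate = 10.

(-6, 10)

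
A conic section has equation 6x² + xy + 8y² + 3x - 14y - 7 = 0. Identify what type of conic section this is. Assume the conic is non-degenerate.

ellipse

A = 6, B = 1, C = 8.
Discriminant B² − 4AC = 1² − 4·6·8 = -191.
B² − 4AC < 0 ⇒ ellipse.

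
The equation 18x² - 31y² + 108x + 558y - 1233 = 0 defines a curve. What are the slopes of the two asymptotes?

Group: 18(x² + 6x) -31(y² - 18y) = 1233
18(x + 3)² -31(y - 9)² = 1233 + 162 - 2511 = -1116
Divide through by -1116 to get (y - 9)²/36 - (x + 3)²/62 = 1.
Hyperbola, center (-3, 9), transverse axis vertical; a² = 36, b² = 62.
For a vertical hyperbola the asymptotes have slope ±a/b.
Here that is ±6/√62 = ±3√62/31.

3√62/31 and -3√62/31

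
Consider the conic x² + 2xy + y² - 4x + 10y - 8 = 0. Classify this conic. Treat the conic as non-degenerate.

parabola

A = 1, B = 2, C = 1.
Discriminant B² − 4AC = 2² − 4·1·1 = 0.
B² − 4AC = 0 ⇒ parabola.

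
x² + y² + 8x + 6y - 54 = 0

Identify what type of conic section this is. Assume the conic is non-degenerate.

No xy term. Coefficients of x² and y² are A = 1, C = 1.
A = C (same sign) ⇒ circle.

circle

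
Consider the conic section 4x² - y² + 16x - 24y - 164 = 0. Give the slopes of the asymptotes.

Rearranging, 4(x² + 4x) -(y² + 24y) = 164.
4(x + 2)² -(y + 12)² = 164 + 16 - 144 = 36
Divide by 36: (x + 2)²/9 - (y + 12)²/36 = 1
Hyperbola, center (-2, -12), transverse axis horizontal; a² = 9, b² = 36.
For a horizontal hyperbola the asymptotes have slope ±b/a.
Here that is ±6/3 = ±2.

2 and -2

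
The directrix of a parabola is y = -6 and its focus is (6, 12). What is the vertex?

The vertex is the midpoint between the focus and the directrix along the axis of symmetry.
Axis is vertical (directrix is horizontal). Vertex y-coordinate = (12 + (-6))/2 = 3; x-coordinate = 6.

(6, 3)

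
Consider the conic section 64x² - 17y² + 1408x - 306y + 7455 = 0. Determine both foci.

Rearranging, 64(x² + 22x) -17(y² + 18y) = -7455.
Complete the square: 64(x + 11)² -17(y + 9)² = -7455 + 7744 - 1377 = -1088
Divide through by -1088 to get (y + 9)²/64 - (x + 11)²/17 = 1.
Hyperbola, center (-11, -9), transverse axis vertical; a² = 64, b² = 17.
c² = a² + b² = 64 + 17 = 81, so c = 9.
Foci lie on the vertical axis through the center: (h, k ± c).

(-11, -18) and (-11, 0)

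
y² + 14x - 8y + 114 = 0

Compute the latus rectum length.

14

Only y is squared. Complete the square in y: (y - 4)² = -14(x + 7).
Vertex (-7, 4); 4p = -14 so p = -7/2. Opens left.
Latus rectum length = |4p| = 14.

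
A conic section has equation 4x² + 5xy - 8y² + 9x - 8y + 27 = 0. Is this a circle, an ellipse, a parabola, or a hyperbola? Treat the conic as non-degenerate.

A = 4, B = 5, C = -8.
Discriminant B² − 4AC = 5² − 4·4·(-8) = 153.
B² − 4AC > 0 ⇒ hyperbola.

hyperbola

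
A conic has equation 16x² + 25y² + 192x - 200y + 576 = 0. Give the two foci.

Group the x- and y-terms: 16(x² + 12x) + 25(y² - 8y) = -576
Complete the square: 16(x + 6)² + 25(y - 4)² = -576 + 576 + 400 = 400
Dividing both sides by 400: (x + 6)²/25 + (y - 4)²/16 = 1
Ellipse, center (-6, 4), major axis horizontal; a² = 25, b² = 16.
c² = a² - b² = 25 - 16 = 9, so c = 3.
Foci lie on the horizontal axis through the center: (h ± c, k).

(-9, 4) and (-3, 4)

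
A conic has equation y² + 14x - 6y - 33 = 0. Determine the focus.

Only y is squared. Complete the square in y: (y - 3)² = -14(x - 3).
Vertex (3, 3); 4p = -14 so p = -7/2. Opens left.
Focus is p units from the vertex along the axis: (h + p, k).

(-1/2, 3)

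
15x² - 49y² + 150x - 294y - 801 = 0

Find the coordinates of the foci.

Rearranging, 15(x² + 10x) -49(y² + 6y) = 801.
Complete the square: 15(x + 5)² -49(y + 3)² = 801 + 375 - 441 = 735
Divide through by 735 to get (x + 5)²/49 - (y + 3)²/15 = 1.
Hyperbola, center (-5, -3), transverse axis horizontal; a² = 49, b² = 15.
c² = a² + b² = 49 + 15 = 64, so c = 8.
Foci lie on the horizontal axis through the center: (h ± c, k).

(-13, -3) and (3, -3)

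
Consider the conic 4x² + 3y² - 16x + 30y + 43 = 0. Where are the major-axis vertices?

(2, -9) and (2, -1)

4(x² - 4x) + 3(y² + 10y) = -43
4(x - 2)² + 3(y + 5)² = -43 + 16 + 75 = 48
Divide by 48: (x - 2)²/12 + (y + 5)²/16 = 1
Ellipse, center (2, -5), major axis vertical; a² = 16, b² = 12.
a = 4. Vertices at (h, k ± a).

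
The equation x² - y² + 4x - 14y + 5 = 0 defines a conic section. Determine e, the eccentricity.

e = √2

Group: (x² + 4x) -(y² + 14y) = -5
Completing the square gives (x + 2)² -(y + 7)² = -5 + 4 - 49 = -50.
Divide by -50: (y + 7)²/50 - (x + 2)²/50 = 1
Hyperbola, center (-2, -7), transverse axis vertical; a² = 50, b² = 50.
c² = a² + b² = 100, so c = 10.
e = c/a = 10/5√2 = √2.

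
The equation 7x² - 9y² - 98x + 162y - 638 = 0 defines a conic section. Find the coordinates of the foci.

Group the x- and y-terms: 7(x² - 14x) -9(y² - 18y) = 638
Complete the square: 7(x - 7)² -9(y - 9)² = 638 + 343 - 729 = 252
Divide through by 252 to get (x - 7)²/36 - (y - 9)²/28 = 1.
Hyperbola, center (7, 9), transverse axis horizontal; a² = 36, b² = 28.
c² = a² + b² = 36 + 28 = 64, so c = 8.
Foci lie on the horizontal axis through the center: (h ± c, k).

(-1, 9) and (15, 9)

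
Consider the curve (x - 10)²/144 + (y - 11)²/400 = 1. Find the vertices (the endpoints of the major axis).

Center (10, 11). The larger denominator 400 sits under the y-term, so the major axis is vertical; a² = 400, b² = 144.
a = 20. Vertices at (h, k ± a).

(10, -9) and (10, 31)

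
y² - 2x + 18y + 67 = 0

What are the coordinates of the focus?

(-13/2, -9)

Only y is squared. Complete the square in y: (y + 9)² = 2(x + 7).
Vertex (-7, -9); 4p = 2 so p = 1/2. Opens right.
Focus is p units from the vertex along the axis: (h + p, k).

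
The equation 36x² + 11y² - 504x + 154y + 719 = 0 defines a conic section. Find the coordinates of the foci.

(7, -17) and (7, 3)

Group the x- and y-terms: 36(x² - 14x) + 11(y² + 14y) = -719
36(x - 7)² + 11(y + 7)² = -719 + 1764 + 539 = 1584
Divide by 1584: (x - 7)²/44 + (y + 7)²/144 = 1
Ellipse, center (7, -7), major axis vertical; a² = 144, b² = 44.
c² = a² - b² = 144 - 44 = 100, so c = 10.
Foci lie on the vertical axis through the center: (h, k ± c).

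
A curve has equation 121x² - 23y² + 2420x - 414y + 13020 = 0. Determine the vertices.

(-10, -20) and (-10, 2)

Collect terms: 121(x² + 20x) -23(y² + 18y) = -13020
Complete the square in x and y: 121(x + 10)² -23(y + 9)² = -13020 + 12100 - 1863 = -2783
Divide through by -2783 to get (y + 9)²/121 - (x + 10)²/23 = 1.
Hyperbola, center (-10, -9), transverse axis vertical; a² = 121, b² = 23.
a = 11. Vertices at (h, k ± a).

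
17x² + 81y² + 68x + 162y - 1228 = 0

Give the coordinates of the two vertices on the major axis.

Rearranging, 17(x² + 4x) + 81(y² + 2y) = 1228.
17(x + 2)² + 81(y + 1)² = 1228 + 68 + 81 = 1377
Divide through by 1377 to get (x + 2)²/81 + (y + 1)²/17 = 1.
Ellipse, center (-2, -1), major axis horizontal; a² = 81, b² = 17.
a = 9. Vertices at (h ± a, k).

(-11, -1) and (7, -1)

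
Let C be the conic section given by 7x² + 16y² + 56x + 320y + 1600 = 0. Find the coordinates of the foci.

Collect terms: 7(x² + 8x) + 16(y² + 20y) = -1600
7(x + 4)² + 16(y + 10)² = -1600 + 112 + 1600 = 112
Divide through by 112 to get (x + 4)²/16 + (y + 10)²/7 = 1.
Ellipse, center (-4, -10), major axis horizontal; a² = 16, b² = 7.
c² = a² - b² = 16 - 7 = 9, so c = 3.
Foci lie on the horizontal axis through the center: (h ± c, k).

(-7, -10) and (-1, -10)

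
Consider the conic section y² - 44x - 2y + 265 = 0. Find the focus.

(17, 1)

Only y is squared. Complete the square in y: (y - 1)² = 44(x - 6).
Vertex (6, 1); 4p = 44 so p = 11. Opens right.
Focus is p units from the vertex along the axis: (h + p, k).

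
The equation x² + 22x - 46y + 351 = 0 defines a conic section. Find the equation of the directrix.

y = -13/2

Only x is squared. Complete the square in x: (x + 11)² = 46(y - 5).
Vertex (-11, 5); 4p = 46 so p = 23/2. Opens up.
Directrix is the horizontal line y = k − p = 5 − (23/2) = -13/2.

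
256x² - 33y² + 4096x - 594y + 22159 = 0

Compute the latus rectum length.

33/8

Collect terms: 256(x² + 16x) -33(y² + 18y) = -22159
256(x + 8)² -33(y + 9)² = -22159 + 16384 - 2673 = -8448
Dividing both sides by -8448: (y + 9)²/256 - (x + 8)²/33 = 1
Hyperbola, center (-8, -9), transverse axis vertical; a² = 256, b² = 33.
Latus rectum length = 2b²/a = 2·33/16 = 33/8.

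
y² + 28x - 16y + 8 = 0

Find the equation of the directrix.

x = 9

Only y is squared. Complete the square in y: (y - 8)² = -28(x - 2).
Vertex (2, 8); 4p = -28 so p = -7. Opens left.
Directrix is the vertical line x = h − p = 2 − (-7) = 9.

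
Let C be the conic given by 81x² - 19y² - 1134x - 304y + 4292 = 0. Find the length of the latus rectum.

38/9

Rearranging, 81(x² - 14x) -19(y² + 16y) = -4292.
Complete the square in x and y: 81(x - 7)² -19(y + 8)² = -4292 + 3969 - 1216 = -1539
Divide through by -1539 to get (y + 8)²/81 - (x - 7)²/19 = 1.
Hyperbola, center (7, -8), transverse axis vertical; a² = 81, b² = 19.
Latus rectum length = 2b²/a = 2·19/9 = 38/9.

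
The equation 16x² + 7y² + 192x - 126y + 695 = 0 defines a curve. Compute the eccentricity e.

Collect terms: 16(x² + 12x) + 7(y² - 18y) = -695
Completing the square gives 16(x + 6)² + 7(y - 9)² = -695 + 576 + 567 = 448.
Dividing both sides by 448: (x + 6)²/28 + (y - 9)²/64 = 1
Ellipse, center (-6, 9), major axis vertical; a² = 64, b² = 28.
c² = a² - b² = 36, so c = 6.
e = c/a = 6/8 = 3/4.

e = 3/4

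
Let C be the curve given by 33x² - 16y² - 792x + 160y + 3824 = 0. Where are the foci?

Collect terms: 33(x² - 24x) -16(y² - 10y) = -3824
Completing the square gives 33(x - 12)² -16(y - 5)² = -3824 + 4752 - 400 = 528.
Dividing both sides by 528: (x - 12)²/16 - (y - 5)²/33 = 1
Hyperbola, center (12, 5), transverse axis horizontal; a² = 16, b² = 33.
c² = a² + b² = 16 + 33 = 49, so c = 7.
Foci lie on the horizontal axis through the center: (h ± c, k).

(5, 5) and (19, 5)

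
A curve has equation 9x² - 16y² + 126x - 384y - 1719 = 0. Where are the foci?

Group: 9(x² + 14x) -16(y² + 24y) = 1719
9(x + 7)² -16(y + 12)² = 1719 + 441 - 2304 = -144
Dividing both sides by -144: (y + 12)²/9 - (x + 7)²/16 = 1
Hyperbola, center (-7, -12), transverse axis vertical; a² = 9, b² = 16.
c² = a² + b² = 9 + 16 = 25, so c = 5.
Foci lie on the vertical axis through the center: (h, k ± c).

(-7, -17) and (-7, -7)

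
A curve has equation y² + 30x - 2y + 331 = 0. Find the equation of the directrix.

x = -7/2

Only y is squared. Complete the square in y: (y - 1)² = -30(x + 11).
Vertex (-11, 1); 4p = -30 so p = -15/2. Opens left.
Directrix is the vertical line x = h − p = -11 − (-15/2) = -7/2.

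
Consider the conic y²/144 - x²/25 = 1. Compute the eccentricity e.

Center (0, 0). The positive term is the y-term, so the transverse axis is vertical; a² = 144, b² = 25.
c² = a² + b² = 169, so c = 13.
e = c/a = 13/12.

e = 13/12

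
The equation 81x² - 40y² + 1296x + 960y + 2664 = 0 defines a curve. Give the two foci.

(-8, 1) and (-8, 23)

81(x² + 16x) -40(y² - 24y) = -2664
Completing the square gives 81(x + 8)² -40(y - 12)² = -2664 + 5184 - 5760 = -3240.
Divide by -3240: (y - 12)²/81 - (x + 8)²/40 = 1
Hyperbola, center (-8, 12), transverse axis vertical; a² = 81, b² = 40.
c² = a² + b² = 81 + 40 = 121, so c = 11.
Foci lie on the vertical axis through the center: (h, k ± c).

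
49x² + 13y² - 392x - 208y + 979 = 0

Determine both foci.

(4, 2) and (4, 14)

Group: 49(x² - 8x) + 13(y² - 16y) = -979
Complete the square in x and y: 49(x - 4)² + 13(y - 8)² = -979 + 784 + 832 = 637
Dividing both sides by 637: (x - 4)²/13 + (y - 8)²/49 = 1
Ellipse, center (4, 8), major axis vertical; a² = 49, b² = 13.
c² = a² - b² = 49 - 13 = 36, so c = 6.
Foci lie on the vertical axis through the center: (h, k ± c).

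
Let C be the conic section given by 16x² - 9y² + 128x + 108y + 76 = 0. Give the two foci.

Collect terms: 16(x² + 8x) -9(y² - 12y) = -76
Completing the square gives 16(x + 4)² -9(y - 6)² = -76 + 256 - 324 = -144.
Dividing both sides by -144: (y - 6)²/16 - (x + 4)²/9 = 1
Hyperbola, center (-4, 6), transverse axis vertical; a² = 16, b² = 9.
c² = a² + b² = 16 + 9 = 25, so c = 5.
Foci lie on the vertical axis through the center: (h, k ± c).

(-4, 1) and (-4, 11)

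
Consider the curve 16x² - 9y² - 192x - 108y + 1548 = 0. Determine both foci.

(6, -21) and (6, 9)

16(x² - 12x) -9(y² + 12y) = -1548
Complete the square in x and y: 16(x - 6)² -9(y + 6)² = -1548 + 576 - 324 = -1296
Divide through by -1296 to get (y + 6)²/144 - (x - 6)²/81 = 1.
Hyperbola, center (6, -6), transverse axis vertical; a² = 144, b² = 81.
c² = a² + b² = 144 + 81 = 225, so c = 15.
Foci lie on the vertical axis through the center: (h, k ± c).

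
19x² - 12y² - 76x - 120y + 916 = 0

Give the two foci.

19(x² - 4x) -12(y² + 10y) = -916
Complete the square in x and y: 19(x - 2)² -12(y + 5)² = -916 + 76 - 300 = -1140
Divide through by -1140 to get (y + 5)²/95 - (x - 2)²/60 = 1.
Hyperbola, center (2, -5), transverse axis vertical; a² = 95, b² = 60.
c² = a² + b² = 95 + 60 = 155, so c = √155.
Foci lie on the vertical axis through the center: (h, k ± c).

(2, -5 - √155) and (2, -5 + √155)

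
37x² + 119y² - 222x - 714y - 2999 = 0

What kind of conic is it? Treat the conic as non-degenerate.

No xy term. Coefficients of x² and y² are A = 37, C = 119.
A and C have the same sign but A ≠ C ⇒ ellipse.

ellipse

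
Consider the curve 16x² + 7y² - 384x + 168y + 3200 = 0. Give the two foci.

(12, -15) and (12, -9)

Group: 16(x² - 24x) + 7(y² + 24y) = -3200
Completing the square gives 16(x - 12)² + 7(y + 12)² = -3200 + 2304 + 1008 = 112.
Divide by 112: (x - 12)²/7 + (y + 12)²/16 = 1
Ellipse, center (12, -12), major axis vertical; a² = 16, b² = 7.
c² = a² - b² = 16 - 7 = 9, so c = 3.
Foci lie on the vertical axis through the center: (h, k ± c).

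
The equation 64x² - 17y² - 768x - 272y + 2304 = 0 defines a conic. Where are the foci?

Rearranging, 64(x² - 12x) -17(y² + 16y) = -2304.
Completing the square gives 64(x - 6)² -17(y + 8)² = -2304 + 2304 - 1088 = -1088.
Divide by -1088: (y + 8)²/64 - (x - 6)²/17 = 1
Hyperbola, center (6, -8), transverse axis vertical; a² = 64, b² = 17.
c² = a² + b² = 64 + 17 = 81, so c = 9.
Foci lie on the vertical axis through the center: (h, k ± c).

(6, -17) and (6, 1)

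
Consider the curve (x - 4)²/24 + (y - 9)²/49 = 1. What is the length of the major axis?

14

Center (4, 9). The larger denominator 49 sits under the y-term, so the major axis is vertical; a² = 49, b² = 24.
a² = 49 so a = 7; the major axis has length 2a = 14.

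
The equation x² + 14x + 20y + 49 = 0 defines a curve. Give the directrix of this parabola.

y = 5

Only x is squared. Complete the square in x: (x + 7)² = -20y.
Vertex (-7, 0); 4p = -20 so p = -5. Opens down.
Directrix is the horizontal line y = k − p = 0 − (-5) = 5.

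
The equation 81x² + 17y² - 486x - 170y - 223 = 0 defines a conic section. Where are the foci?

Rearranging, 81(x² - 6x) + 17(y² - 10y) = 223.
Complete the square: 81(x - 3)² + 17(y - 5)² = 223 + 729 + 425 = 1377
Divide through by 1377 to get (x - 3)²/17 + (y - 5)²/81 = 1.
Ellipse, center (3, 5), major axis vertical; a² = 81, b² = 17.
c² = a² - b² = 81 - 17 = 64, so c = 8.
Foci lie on the vertical axis through the center: (h, k ± c).

(3, -3) and (3, 13)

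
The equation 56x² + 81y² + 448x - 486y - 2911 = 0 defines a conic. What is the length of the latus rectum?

112/9

Group: 56(x² + 8x) + 81(y² - 6y) = 2911
Completing the square gives 56(x + 4)² + 81(y - 3)² = 2911 + 896 + 729 = 4536.
Divide through by 4536 to get (x + 4)²/81 + (y - 3)²/56 = 1.
Ellipse, center (-4, 3), major axis horizontal; a² = 81, b² = 56.
Latus rectum length = 2b²/a = 2·56/9 = 112/9.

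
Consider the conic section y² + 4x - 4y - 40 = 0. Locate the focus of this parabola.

(10, 2)

Only y is squared. Complete the square in y: (y - 2)² = -4(x - 11).
Vertex (11, 2); 4p = -4 so p = -1. Opens left.
Focus is p units from the vertex along the axis: (h + p, k).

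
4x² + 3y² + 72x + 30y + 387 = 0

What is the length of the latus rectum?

3

Group: 4(x² + 18x) + 3(y² + 10y) = -387
Completing the square gives 4(x + 9)² + 3(y + 5)² = -387 + 324 + 75 = 12.
Divide by 12: (x + 9)²/3 + (y + 5)²/4 = 1
Ellipse, center (-9, -5), major axis vertical; a² = 4, b² = 3.
Latus rectum length = 2b²/a = 2·3/2 = 3.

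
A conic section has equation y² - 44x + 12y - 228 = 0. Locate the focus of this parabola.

Only y is squared. Complete the square in y: (y + 6)² = 44(x + 6).
Vertex (-6, -6); 4p = 44 so p = 11. Opens right.
Focus is p units from the vertex along the axis: (h + p, k).

(5, -6)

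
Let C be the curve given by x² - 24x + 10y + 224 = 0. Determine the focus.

(12, -21/2)

Only x is squared. Complete the square in x: (x - 12)² = -10(y + 8).
Vertex (12, -8); 4p = -10 so p = -5/2. Opens down.
Focus is p units from the vertex along the axis: (h, k + p).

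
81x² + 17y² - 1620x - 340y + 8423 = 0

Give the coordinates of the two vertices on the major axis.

(10, 1) and (10, 19)

Group the x- and y-terms: 81(x² - 20x) + 17(y² - 20y) = -8423
Complete the square in x and y: 81(x - 10)² + 17(y - 10)² = -8423 + 8100 + 1700 = 1377
Dividing both sides by 1377: (x - 10)²/17 + (y - 10)²/81 = 1
Ellipse, center (10, 10), major axis vertical; a² = 81, b² = 17.
a = 9. Vertices at (h, k ± a).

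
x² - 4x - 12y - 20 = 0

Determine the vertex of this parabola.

(2, -2)

Only x is squared. Complete the square in x: (x - 2)² = 12(y + 2).
Vertex (2, -2); 4p = 12 so p = 3. Opens up.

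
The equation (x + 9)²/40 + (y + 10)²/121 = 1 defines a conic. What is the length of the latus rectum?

Center (-9, -10). The larger denominator 121 sits under the y-term, so the major axis is vertical; a² = 121, b² = 40.
Latus rectum length = 2b²/a = 2·40/11 = 80/11.

80/11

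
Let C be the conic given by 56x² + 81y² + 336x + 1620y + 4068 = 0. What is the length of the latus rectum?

Group: 56(x² + 6x) + 81(y² + 20y) = -4068
Complete the square: 56(x + 3)² + 81(y + 10)² = -4068 + 504 + 8100 = 4536
Divide by 4536: (x + 3)²/81 + (y + 10)²/56 = 1
Ellipse, center (-3, -10), major axis horizontal; a² = 81, b² = 56.
Latus rectum length = 2b²/a = 2·56/9 = 112/9.

112/9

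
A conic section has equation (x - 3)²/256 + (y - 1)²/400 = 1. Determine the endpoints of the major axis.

(3, -19) and (3, 21)

Center (3, 1). The larger denominator 400 sits under the y-term, so the major axis is vertical; a² = 400, b² = 256.
a = 20. Vertices at (h, k ± a).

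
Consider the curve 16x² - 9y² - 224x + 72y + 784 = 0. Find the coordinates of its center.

(7, 4)

16(x² - 14x) -9(y² - 8y) = -784
Complete the square: 16(x - 7)² -9(y - 4)² = -784 + 784 - 144 = -144
Divide by -144: (y - 4)²/16 - (x - 7)²/9 = 1
Hyperbola with center (7, 4).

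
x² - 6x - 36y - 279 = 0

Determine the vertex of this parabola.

Only x is squared. Complete the square in x: (x - 3)² = 36(y + 8).
Vertex (3, -8); 4p = 36 so p = 9. Opens up.

(3, -8)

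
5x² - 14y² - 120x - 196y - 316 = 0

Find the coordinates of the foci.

(12 - √95, -7) and (12 + √95, -7)

Group: 5(x² - 24x) -14(y² + 14y) = 316
Complete the square: 5(x - 12)² -14(y + 7)² = 316 + 720 - 686 = 350
Dividing both sides by 350: (x - 12)²/70 - (y + 7)²/25 = 1
Hyperbola, center (12, -7), transverse axis horizontal; a² = 70, b² = 25.
c² = a² + b² = 70 + 25 = 95, so c = √95.
Foci lie on the horizontal axis through the center: (h ± c, k).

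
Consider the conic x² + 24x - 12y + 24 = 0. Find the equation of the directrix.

Only x is squared. Complete the square in x: (x + 12)² = 12(y + 10).
Vertex (-12, -10); 4p = 12 so p = 3. Opens up.
Directrix is the horizontal line y = k − p = -10 − (3) = -13.

y = -13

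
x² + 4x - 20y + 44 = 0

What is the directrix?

y = -3

Only x is squared. Complete the square in x: (x + 2)² = 20(y - 2).
Vertex (-2, 2); 4p = 20 so p = 5. Opens up.
Directrix is the horizontal line y = k − p = 2 − (5) = -3.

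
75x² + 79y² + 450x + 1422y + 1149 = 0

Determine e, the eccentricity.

e = 2√79/79

Group: 75(x² + 6x) + 79(y² + 18y) = -1149
Complete the square in x and y: 75(x + 3)² + 79(y + 9)² = -1149 + 675 + 6399 = 5925
Dividing both sides by 5925: (x + 3)²/79 + (y + 9)²/75 = 1
Ellipse, center (-3, -9), major axis horizontal; a² = 79, b² = 75.
c² = a² - b² = 4, so c = 2.
e = c/a = 2/√79 = 2√79/79.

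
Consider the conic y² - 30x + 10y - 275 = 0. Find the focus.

Only y is squared. Complete the square in y: (y + 5)² = 30(x + 10).
Vertex (-10, -5); 4p = 30 so p = 15/2. Opens right.
Focus is p units from the vertex along the axis: (h + p, k).

(-5/2, -5)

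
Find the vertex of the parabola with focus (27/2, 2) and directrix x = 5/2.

The vertex is the midpoint between the focus and the directrix along the axis of symmetry.
Axis is horizontal (directrix is vertical). Vertex x-coordinate = (27/2 + 5/2)/2 = 8; y-coordinate = 2.

(8, 2)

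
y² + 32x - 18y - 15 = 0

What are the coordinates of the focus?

Only y is squared. Complete the square in y: (y - 9)² = -32(x - 3).
Vertex (3, 9); 4p = -32 so p = -8. Opens left.
Focus is p units from the vertex along the axis: (h + p, k).

(-5, 9)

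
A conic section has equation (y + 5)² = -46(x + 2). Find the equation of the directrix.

Vertex (-2, -5); 4p = -46 so p = -23/2. Opens left.
Directrix is the vertical line x = h − p = -2 − (-23/2) = 19/2.

x = 19/2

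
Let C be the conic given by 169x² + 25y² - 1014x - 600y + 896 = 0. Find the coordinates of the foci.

(3, 0) and (3, 24)

Group the x- and y-terms: 169(x² - 6x) + 25(y² - 24y) = -896
Complete the square: 169(x - 3)² + 25(y - 12)² = -896 + 1521 + 3600 = 4225
Divide through by 4225 to get (x - 3)²/25 + (y - 12)²/169 = 1.
Ellipse, center (3, 12), major axis vertical; a² = 169, b² = 25.
c² = a² - b² = 169 - 25 = 144, so c = 12.
Foci lie on the vertical axis through the center: (h, k ± c).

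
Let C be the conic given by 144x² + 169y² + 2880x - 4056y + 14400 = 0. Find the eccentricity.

e = 5/13

Rearranging, 144(x² + 20x) + 169(y² - 24y) = -14400.
Complete the square: 144(x + 10)² + 169(y - 12)² = -14400 + 14400 + 24336 = 24336
Dividing both sides by 24336: (x + 10)²/169 + (y - 12)²/144 = 1
Ellipse, center (-10, 12), major axis horizontal; a² = 169, b² = 144.
c² = a² - b² = 25, so c = 5.
e = c/a = 5/13.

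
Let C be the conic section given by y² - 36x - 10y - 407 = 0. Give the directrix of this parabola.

Only y is squared. Complete the square in y: (y - 5)² = 36(x + 12).
Vertex (-12, 5); 4p = 36 so p = 9. Opens right.
Directrix is the vertical line x = h − p = -12 − (9) = -21.

x = -21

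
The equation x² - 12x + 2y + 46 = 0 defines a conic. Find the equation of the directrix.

Only x is squared. Complete the square in x: (x - 6)² = -2(y + 5).
Vertex (6, -5); 4p = -2 so p = -1/2. Opens down.
Directrix is the horizontal line y = k − p = -5 − (-1/2) = -9/2.

y = -9/2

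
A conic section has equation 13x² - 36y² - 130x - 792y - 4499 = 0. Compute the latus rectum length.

13/3

13(x² - 10x) -36(y² + 22y) = 4499
Completing the square gives 13(x - 5)² -36(y + 11)² = 4499 + 325 - 4356 = 468.
Dividing both sides by 468: (x - 5)²/36 - (y + 11)²/13 = 1
Hyperbola, center (5, -11), transverse axis horizontal; a² = 36, b² = 13.
Latus rectum length = 2b²/a = 2·13/6 = 13/3.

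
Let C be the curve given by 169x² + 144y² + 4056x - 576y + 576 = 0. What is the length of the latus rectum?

288/13

Rearranging, 169(x² + 24x) + 144(y² - 4y) = -576.
Complete the square in x and y: 169(x + 12)² + 144(y - 2)² = -576 + 24336 + 576 = 24336
Dividing both sides by 24336: (x + 12)²/144 + (y - 2)²/169 = 1
Ellipse, center (-12, 2), major axis vertical; a² = 169, b² = 144.
Latus rectum length = 2b²/a = 2·144/13 = 288/13.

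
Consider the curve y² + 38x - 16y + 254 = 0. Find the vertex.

Only y is squared. Complete the square in y: (y - 8)² = -38(x + 5).
Vertex (-5, 8); 4p = -38 so p = -19/2. Opens left.

(-5, 8)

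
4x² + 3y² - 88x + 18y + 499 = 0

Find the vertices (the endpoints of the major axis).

(11, -5) and (11, -1)

Group the x- and y-terms: 4(x² - 22x) + 3(y² + 6y) = -499
Completing the square gives 4(x - 11)² + 3(y + 3)² = -499 + 484 + 27 = 12.
Dividing both sides by 12: (x - 11)²/3 + (y + 3)²/4 = 1
Ellipse, center (11, -3), major axis vertical; a² = 4, b² = 3.
a = 2. Vertices at (h, k ± a).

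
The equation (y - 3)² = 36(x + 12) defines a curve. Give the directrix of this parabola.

Vertex (-12, 3); 4p = 36 so p = 9. Opens right.
Directrix is the vertical line x = h − p = -12 − (9) = -21.

x = -21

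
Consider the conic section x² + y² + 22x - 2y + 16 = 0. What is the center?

(-11, 1)

Collect terms: (x² + 22x) + (y² - 2y) = -16
(x + 11)² + (y - 1)² = -16 + 121 + 1 = 106
So (x + 11)² + (y - 1)² = 106.
Circle centered at (-11, 1) with r² = 106.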